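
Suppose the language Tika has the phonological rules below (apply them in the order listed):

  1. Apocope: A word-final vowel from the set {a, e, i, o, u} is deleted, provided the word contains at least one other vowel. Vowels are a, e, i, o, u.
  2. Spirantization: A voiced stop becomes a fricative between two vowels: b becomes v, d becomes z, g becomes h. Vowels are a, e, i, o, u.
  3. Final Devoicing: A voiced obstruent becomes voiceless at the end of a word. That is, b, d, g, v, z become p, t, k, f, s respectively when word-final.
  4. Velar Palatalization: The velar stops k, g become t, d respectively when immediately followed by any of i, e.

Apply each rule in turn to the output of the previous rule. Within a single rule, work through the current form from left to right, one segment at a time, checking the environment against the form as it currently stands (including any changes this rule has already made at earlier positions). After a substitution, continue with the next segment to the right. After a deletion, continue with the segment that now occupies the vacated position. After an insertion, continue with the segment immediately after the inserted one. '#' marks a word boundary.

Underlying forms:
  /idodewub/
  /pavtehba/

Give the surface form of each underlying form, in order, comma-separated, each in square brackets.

/idodewub/:
  1 Apocope: no change — [idodewub]
  2 Spirantization: [idodewub] → [izozewub]
  3 Final Devoicing: [izozewub] → [izozewup]
  4 Velar Palatalization: no change — [izozewup]
/pavtehba/:
  1 Apocope: [pavtehba] → [pavtehb]
  2 Spirantization: no change — [pavtehb]
  3 Final Devoicing: [pavtehb] → [pavtehp]
  4 Velar Palatalization: no change — [pavtehp]

[izozewup], [pavtehp]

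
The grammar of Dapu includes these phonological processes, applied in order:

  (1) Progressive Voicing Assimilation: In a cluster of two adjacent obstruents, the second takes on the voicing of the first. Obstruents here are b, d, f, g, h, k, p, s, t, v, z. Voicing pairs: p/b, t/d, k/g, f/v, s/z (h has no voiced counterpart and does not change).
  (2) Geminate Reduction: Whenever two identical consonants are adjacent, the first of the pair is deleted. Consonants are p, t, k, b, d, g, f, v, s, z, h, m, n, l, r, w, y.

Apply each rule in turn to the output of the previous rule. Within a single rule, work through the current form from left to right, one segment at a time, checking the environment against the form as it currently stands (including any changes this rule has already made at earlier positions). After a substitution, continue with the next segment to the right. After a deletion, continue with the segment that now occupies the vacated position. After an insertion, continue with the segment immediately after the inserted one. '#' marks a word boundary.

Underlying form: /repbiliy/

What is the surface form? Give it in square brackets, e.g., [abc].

(1) Progressive Voicing Assimilation: [repbiliy] → [reppiliy]
(2) Geminate Reduction: [reppiliy] → [repiliy]

[repiliy]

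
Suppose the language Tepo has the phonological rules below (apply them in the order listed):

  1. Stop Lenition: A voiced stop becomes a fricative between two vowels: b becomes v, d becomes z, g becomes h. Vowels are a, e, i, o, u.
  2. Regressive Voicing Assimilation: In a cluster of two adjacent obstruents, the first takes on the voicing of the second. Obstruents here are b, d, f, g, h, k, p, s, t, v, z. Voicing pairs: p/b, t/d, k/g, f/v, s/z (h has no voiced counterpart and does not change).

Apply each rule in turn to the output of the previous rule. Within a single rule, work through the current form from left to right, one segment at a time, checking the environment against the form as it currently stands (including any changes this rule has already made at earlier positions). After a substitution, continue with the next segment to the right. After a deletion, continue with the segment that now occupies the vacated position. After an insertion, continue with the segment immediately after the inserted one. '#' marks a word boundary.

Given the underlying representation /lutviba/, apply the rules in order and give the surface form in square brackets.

1 Stop Lenition: [lutviba] → [lutviva]
2 Regressive Voicing Assimilation: [lutviva] → [ludviva]

[ludviva]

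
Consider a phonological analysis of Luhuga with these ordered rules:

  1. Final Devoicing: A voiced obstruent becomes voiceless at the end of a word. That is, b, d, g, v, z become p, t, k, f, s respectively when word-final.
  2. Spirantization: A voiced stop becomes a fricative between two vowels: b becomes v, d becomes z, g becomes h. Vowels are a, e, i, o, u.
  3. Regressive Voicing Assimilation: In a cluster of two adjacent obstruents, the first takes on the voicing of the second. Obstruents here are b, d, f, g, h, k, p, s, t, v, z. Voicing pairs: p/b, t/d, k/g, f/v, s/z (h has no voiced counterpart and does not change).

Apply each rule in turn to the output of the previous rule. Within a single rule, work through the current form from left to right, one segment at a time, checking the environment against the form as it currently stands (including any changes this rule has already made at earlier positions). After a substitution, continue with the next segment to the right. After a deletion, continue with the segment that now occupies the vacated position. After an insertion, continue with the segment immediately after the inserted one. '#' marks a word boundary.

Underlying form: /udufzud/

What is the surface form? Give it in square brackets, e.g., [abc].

[uzuvzut]

1 Final Devoicing: [udufzud] → [udufzut]
2 Spirantization: [udufzut] → [uzufzut]
3 Regressive Voicing Assimilation: [uzufzut] → [uzuvzut]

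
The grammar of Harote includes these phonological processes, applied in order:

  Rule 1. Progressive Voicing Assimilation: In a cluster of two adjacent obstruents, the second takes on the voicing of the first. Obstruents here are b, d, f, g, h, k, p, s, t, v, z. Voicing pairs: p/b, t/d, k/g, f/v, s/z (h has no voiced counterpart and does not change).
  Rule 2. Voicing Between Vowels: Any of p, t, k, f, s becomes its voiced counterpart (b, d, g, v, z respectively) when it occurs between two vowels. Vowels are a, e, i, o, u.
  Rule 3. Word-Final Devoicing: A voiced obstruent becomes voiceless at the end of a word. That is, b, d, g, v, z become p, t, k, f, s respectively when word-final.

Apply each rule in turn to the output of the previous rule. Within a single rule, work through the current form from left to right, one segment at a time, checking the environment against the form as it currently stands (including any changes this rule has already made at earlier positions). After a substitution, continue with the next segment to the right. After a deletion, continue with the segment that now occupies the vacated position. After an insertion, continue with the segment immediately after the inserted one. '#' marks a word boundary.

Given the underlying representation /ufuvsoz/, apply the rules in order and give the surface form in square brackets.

[uvuvzos]

Rule 1 Progressive Voicing Assimilation: [ufuvsoz] → [ufuvzoz]
Rule 2 Voicing Between Vowels: [ufuvzoz] → [uvuvzoz]
Rule 3 Word-Final Devoicing: [uvuvzoz] → [uvuvzos]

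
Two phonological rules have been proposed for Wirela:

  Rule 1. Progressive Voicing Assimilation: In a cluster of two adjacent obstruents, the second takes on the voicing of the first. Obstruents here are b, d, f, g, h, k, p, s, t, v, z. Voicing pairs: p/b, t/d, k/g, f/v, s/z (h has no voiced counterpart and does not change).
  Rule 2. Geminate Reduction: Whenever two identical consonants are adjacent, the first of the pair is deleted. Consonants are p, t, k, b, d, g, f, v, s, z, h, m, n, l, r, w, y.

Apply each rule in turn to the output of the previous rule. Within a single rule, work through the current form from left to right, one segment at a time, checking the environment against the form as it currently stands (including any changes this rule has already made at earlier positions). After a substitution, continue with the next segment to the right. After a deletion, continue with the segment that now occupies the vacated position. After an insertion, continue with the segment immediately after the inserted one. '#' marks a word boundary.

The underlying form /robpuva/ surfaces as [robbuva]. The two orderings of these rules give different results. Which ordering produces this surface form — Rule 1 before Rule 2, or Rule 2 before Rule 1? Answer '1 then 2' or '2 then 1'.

Order 1 then 2:
  1 Progressive Voicing Assimilation: [robpuva] → [robbuva]
  2 Geminate Reduction: [robbuva] → [robuva]
  result: [robuva]
Order 2 then 1:
  2 Geminate Reduction: no change — [robpuva]
  1 Progressive Voicing Assimilation: [robpuva] → [robbuva]
  result: [robbuva]

2 then 1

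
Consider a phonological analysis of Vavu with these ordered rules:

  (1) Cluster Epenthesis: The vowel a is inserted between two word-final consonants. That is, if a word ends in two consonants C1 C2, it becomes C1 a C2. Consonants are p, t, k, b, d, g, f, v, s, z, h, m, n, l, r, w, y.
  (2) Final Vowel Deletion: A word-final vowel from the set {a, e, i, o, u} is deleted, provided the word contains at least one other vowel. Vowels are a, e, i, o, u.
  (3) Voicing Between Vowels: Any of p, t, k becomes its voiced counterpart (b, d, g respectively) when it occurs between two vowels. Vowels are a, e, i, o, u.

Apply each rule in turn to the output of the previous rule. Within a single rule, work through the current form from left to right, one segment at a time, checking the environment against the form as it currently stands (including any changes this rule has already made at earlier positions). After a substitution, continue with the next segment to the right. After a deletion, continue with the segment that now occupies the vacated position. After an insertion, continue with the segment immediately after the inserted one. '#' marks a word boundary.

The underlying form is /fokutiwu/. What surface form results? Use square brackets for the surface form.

(1) Cluster Epenthesis: no change — [fokutiwu]
(2) Final Vowel Deletion: [fokutiwu] → [fokutiw]
(3) Voicing Between Vowels: [fokutiw] → [fogudiw]

[fogudiw]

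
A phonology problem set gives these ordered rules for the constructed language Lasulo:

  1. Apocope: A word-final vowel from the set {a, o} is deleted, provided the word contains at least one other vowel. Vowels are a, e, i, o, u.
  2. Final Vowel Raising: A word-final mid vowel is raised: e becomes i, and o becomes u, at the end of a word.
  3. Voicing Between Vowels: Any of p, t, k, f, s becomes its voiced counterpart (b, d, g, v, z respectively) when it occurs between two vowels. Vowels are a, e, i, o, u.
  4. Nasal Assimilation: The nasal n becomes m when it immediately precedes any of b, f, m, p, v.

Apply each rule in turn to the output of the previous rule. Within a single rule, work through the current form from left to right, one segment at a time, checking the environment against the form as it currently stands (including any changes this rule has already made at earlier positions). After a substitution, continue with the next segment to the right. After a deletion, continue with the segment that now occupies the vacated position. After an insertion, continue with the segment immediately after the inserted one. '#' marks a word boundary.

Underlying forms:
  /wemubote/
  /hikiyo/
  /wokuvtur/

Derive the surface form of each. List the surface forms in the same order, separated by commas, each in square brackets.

/wemubote/:
  1 Apocope: no change — [wemubote]
  2 Final Vowel Raising: [wemubote] → [wemuboti]
  3 Voicing Between Vowels: [wemuboti] → [wemubodi]
  4 Nasal Assimilation: no change — [wemubodi]
/hikiyo/:
  1 Apocope: [hikiyo] → [hikiy]
  2 Final Vowel Raising: no change — [hikiy]
  3 Voicing Between Vowels: [hikiy] → [higiy]
  4 Nasal Assimilation: no change — [higiy]
/wokuvtur/:
  1 Apocope: no change — [wokuvtur]
  2 Final Vowel Raising: no change — [wokuvtur]
  3 Voicing Between Vowels: [wokuvtur] → [woguvtur]
  4 Nasal Assimilation: no change — [woguvtur]

[wemubodi], [higiy], [woguvtur]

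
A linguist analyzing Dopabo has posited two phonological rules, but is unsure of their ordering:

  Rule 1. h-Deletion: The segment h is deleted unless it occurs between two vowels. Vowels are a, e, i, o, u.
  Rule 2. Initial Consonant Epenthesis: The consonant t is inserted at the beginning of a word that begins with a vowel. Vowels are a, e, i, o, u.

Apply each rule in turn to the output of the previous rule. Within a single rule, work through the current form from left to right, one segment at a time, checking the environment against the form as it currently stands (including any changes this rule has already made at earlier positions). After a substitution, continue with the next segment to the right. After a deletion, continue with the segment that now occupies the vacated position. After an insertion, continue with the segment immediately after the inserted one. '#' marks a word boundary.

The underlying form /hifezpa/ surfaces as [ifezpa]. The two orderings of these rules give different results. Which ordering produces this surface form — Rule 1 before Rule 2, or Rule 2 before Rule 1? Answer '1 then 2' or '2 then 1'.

Order 1 then 2:
  1 h-Deletion: [hifezpa] → [ifezpa]
  2 Initial Consonant Epenthesis: [ifezpa] → [tifezpa]
  result: [tifezpa]
Order 2 then 1:
  2 Initial Consonant Epenthesis: no change — [hifezpa]
  1 h-Deletion: [hifezpa] → [ifezpa]
  result: [ifezpa]

2 then 1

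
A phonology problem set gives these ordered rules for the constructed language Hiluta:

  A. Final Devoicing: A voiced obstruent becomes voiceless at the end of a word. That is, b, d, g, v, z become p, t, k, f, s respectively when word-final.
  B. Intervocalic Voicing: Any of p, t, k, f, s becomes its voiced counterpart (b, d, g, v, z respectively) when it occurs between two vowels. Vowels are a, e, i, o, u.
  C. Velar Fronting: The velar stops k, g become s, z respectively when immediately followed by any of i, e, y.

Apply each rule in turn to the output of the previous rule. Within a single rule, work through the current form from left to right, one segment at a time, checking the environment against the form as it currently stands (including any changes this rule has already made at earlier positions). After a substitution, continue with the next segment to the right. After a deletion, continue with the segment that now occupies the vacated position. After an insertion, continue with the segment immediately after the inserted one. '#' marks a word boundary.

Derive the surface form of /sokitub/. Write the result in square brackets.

A Final Devoicing: [sokitub] → [sokitup]
B Intervocalic Voicing: [sokitup] → [sogidup]
C Velar Fronting: [sogidup] → [sozidup]

[sozidup]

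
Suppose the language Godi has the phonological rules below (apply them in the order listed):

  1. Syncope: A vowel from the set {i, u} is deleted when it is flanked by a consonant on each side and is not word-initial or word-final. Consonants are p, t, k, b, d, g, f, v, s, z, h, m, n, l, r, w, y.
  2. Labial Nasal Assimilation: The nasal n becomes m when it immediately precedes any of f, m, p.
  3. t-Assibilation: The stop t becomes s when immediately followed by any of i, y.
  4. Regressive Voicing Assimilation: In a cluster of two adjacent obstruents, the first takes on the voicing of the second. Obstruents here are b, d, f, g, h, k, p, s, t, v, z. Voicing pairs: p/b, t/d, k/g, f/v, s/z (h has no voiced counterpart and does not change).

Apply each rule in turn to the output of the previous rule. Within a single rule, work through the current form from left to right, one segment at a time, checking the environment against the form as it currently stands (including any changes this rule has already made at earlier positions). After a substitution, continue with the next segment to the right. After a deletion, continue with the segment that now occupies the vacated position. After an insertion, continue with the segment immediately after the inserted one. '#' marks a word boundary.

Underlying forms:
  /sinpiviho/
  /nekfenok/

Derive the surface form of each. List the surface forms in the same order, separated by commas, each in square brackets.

/sinpiviho/:
  1 Syncope: [sinpiviho] → [snpvho]
  2 Labial Nasal Assimilation: [snpvho] → [smpvho]
  3 t-Assibilation: no change — [smpvho]
  4 Regressive Voicing Assimilation: [smpvho] → [smbfho]
/nekfenok/:
  1 Syncope: no change — [nekfenok]
  2 Labial Nasal Assimilation: no change — [nekfenok]
  3 t-Assibilation: no change — [nekfenok]
  4 Regressive Voicing Assimilation: no change — [nekfenok]

[smbfho], [nekfenok]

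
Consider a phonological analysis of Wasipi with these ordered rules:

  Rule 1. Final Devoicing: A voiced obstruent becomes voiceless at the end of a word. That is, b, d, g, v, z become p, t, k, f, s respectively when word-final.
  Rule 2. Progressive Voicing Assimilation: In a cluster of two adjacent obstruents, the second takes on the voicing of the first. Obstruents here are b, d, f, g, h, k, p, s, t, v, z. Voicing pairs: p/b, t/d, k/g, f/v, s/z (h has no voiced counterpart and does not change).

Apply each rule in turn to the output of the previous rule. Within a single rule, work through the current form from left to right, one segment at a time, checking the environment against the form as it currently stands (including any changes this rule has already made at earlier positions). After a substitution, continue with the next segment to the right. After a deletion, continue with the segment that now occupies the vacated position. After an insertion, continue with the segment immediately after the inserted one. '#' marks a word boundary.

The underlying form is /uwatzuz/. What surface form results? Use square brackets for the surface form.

Rule 1 Final Devoicing: [uwatzuz] → [uwatzus]
Rule 2 Progressive Voicing Assimilation: [uwatzus] → [uwatsus]

[uwatsus]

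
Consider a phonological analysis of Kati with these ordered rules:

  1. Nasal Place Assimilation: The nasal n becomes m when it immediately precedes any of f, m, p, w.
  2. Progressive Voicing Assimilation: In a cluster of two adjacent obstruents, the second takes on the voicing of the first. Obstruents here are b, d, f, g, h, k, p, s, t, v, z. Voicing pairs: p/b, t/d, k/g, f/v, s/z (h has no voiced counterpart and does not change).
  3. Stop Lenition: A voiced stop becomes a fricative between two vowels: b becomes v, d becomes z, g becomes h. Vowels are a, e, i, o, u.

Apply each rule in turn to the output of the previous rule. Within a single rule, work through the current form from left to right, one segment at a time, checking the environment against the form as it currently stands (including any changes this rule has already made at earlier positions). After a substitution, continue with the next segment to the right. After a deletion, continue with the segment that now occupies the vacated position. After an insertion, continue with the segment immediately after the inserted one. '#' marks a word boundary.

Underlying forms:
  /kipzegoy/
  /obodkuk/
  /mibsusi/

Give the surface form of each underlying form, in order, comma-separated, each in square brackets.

[kipsehoy], [ovodguk], [mibzusi]

/kipzegoy/:
  1 Nasal Place Assimilation: no change — [kipzegoy]
  2 Progressive Voicing Assimilation: [kipzegoy] → [kipsegoy]
  3 Stop Lenition: [kipsegoy] → [kipsehoy]
/obodkuk/:
  1 Nasal Place Assimilation: no change — [obodkuk]
  2 Progressive Voicing Assimilation: [obodkuk] → [obodguk]
  3 Stop Lenition: [obodguk] → [ovodguk]
/mibsusi/:
  1 Nasal Place Assimilation: no change — [mibsusi]
  2 Progressive Voicing Assimilation: [mibsusi] → [mibzusi]
  3 Stop Lenition: no change — [mibzusi]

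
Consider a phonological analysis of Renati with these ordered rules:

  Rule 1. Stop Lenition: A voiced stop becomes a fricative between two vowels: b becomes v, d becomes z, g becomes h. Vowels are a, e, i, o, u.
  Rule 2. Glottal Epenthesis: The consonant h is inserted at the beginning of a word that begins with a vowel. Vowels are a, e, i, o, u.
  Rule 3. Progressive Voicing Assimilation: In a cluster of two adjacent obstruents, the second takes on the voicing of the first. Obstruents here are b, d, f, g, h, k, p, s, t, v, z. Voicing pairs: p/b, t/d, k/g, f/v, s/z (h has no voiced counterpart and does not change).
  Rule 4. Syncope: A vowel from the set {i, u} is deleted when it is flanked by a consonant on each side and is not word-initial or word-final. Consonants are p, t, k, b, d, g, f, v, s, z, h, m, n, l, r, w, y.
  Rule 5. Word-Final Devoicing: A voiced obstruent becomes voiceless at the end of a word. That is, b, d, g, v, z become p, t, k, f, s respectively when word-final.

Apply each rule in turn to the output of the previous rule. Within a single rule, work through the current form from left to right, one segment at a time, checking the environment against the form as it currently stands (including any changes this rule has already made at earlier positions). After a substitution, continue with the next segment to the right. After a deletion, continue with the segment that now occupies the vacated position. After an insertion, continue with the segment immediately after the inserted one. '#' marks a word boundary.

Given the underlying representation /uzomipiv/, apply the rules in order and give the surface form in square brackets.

Rule 1 Stop Lenition: no change — [uzomipiv]
Rule 2 Glottal Epenthesis: [uzomipiv] → [huzomipiv]
Rule 3 Progressive Voicing Assimilation: no change — [huzomipiv]
Rule 4 Syncope: [huzomipiv] → [hzompv]
Rule 5 Word-Final Devoicing: [hzompv] → [hzompf]

[hzompf]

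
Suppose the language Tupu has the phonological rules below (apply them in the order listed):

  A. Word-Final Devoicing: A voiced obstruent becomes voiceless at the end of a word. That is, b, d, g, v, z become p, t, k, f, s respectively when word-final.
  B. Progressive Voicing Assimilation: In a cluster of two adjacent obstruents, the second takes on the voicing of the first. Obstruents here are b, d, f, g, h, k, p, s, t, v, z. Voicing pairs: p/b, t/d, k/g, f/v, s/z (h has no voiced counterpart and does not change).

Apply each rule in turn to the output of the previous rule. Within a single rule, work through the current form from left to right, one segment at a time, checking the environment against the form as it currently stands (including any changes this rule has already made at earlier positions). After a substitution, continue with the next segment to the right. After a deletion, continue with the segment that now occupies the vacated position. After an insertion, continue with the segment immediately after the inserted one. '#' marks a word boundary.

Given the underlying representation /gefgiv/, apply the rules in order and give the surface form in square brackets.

A Word-Final Devoicing: [gefgiv] → [gefgif]
B Progressive Voicing Assimilation: [gefgif] → [gefkif]

[gefkif]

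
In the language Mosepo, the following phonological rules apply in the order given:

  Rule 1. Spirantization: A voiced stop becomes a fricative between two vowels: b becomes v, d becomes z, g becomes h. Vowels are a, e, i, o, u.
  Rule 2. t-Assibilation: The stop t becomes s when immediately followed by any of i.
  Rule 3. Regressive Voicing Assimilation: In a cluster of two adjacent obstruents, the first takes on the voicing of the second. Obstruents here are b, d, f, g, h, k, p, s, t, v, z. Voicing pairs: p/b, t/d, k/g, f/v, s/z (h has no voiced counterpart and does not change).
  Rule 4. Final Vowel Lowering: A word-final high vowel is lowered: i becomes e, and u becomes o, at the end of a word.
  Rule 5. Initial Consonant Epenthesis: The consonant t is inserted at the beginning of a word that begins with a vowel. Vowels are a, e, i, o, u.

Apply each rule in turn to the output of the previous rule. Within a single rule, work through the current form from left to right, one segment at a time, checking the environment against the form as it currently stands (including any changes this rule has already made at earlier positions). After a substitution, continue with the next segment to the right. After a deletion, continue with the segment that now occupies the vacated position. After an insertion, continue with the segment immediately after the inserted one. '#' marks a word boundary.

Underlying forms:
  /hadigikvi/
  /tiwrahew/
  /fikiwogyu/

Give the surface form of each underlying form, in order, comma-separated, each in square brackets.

[hazihigve], [siwrahew], [fikiwogyo]

/hadigikvi/:
  Rule 1 Spirantization: [hadigikvi] → [hazihikvi]
  Rule 2 t-Assibilation: no change — [hazihikvi]
  Rule 3 Regressive Voicing Assimilation: [hazihikvi] → [hazihigvi]
  Rule 4 Final Vowel Lowering: [hazihigvi] → [hazihigve]
  Rule 5 Initial Consonant Epenthesis: no change — [hazihigve]
/tiwrahew/:
  Rule 1 Spirantization: no change — [tiwrahew]
  Rule 2 t-Assibilation: [tiwrahew] → [siwrahew]
  Rule 3 Regressive Voicing Assimilation: no change — [siwrahew]
  Rule 4 Final Vowel Lowering: no change — [siwrahew]
  Rule 5 Initial Consonant Epenthesis: no change — [siwrahew]
/fikiwogyu/:
  Rule 1 Spirantization: no change — [fikiwogyu]
  Rule 2 t-Assibilation: no change — [fikiwogyu]
  Rule 3 Regressive Voicing Assimilation: no change — [fikiwogyu]
  Rule 4 Final Vowel Lowering: [fikiwogyu] → [fikiwogyo]
  Rule 5 Initial Consonant Epenthesis: no change — [fikiwogyo]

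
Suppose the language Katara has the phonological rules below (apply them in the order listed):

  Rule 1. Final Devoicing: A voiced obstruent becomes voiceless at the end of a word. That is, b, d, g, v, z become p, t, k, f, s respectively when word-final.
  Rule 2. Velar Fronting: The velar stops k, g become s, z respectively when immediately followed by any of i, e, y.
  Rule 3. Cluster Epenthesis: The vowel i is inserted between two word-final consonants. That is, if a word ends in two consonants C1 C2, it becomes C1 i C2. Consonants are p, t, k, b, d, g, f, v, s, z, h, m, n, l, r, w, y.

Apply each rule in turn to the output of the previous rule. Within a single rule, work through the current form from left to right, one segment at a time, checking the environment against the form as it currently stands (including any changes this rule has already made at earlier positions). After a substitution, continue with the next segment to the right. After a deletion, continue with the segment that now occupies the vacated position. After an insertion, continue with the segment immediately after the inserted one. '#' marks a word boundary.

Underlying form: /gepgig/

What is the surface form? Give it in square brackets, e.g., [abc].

Rule 1 Final Devoicing: [gepgig] → [gepgik]
Rule 2 Velar Fronting: [gepgik] → [zepzik]
Rule 3 Cluster Epenthesis: no change — [zepzik]

[zepzik]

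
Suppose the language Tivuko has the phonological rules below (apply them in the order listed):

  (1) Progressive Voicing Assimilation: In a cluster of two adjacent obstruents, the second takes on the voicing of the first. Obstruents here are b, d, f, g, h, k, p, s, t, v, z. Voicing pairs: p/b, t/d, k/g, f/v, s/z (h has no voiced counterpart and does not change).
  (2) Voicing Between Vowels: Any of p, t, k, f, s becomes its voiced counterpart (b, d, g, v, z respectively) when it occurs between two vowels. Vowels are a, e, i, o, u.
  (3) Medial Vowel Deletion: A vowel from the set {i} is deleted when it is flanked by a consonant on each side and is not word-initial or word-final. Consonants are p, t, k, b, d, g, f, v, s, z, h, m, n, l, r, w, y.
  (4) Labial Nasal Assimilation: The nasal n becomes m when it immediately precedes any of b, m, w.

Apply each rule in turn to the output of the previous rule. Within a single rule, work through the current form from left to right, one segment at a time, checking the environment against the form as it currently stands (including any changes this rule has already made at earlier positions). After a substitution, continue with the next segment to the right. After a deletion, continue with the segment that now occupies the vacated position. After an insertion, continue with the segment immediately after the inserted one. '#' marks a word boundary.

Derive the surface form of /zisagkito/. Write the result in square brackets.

(1) Progressive Voicing Assimilation: [zisagkito] → [zisaggito]
(2) Voicing Between Vowels: [zisaggito] → [zizaggido]
(3) Medial Vowel Deletion: [zizaggido] → [zzaggdo]
(4) Labial Nasal Assimilation: no change — [zzaggdo]

[zzaggdo]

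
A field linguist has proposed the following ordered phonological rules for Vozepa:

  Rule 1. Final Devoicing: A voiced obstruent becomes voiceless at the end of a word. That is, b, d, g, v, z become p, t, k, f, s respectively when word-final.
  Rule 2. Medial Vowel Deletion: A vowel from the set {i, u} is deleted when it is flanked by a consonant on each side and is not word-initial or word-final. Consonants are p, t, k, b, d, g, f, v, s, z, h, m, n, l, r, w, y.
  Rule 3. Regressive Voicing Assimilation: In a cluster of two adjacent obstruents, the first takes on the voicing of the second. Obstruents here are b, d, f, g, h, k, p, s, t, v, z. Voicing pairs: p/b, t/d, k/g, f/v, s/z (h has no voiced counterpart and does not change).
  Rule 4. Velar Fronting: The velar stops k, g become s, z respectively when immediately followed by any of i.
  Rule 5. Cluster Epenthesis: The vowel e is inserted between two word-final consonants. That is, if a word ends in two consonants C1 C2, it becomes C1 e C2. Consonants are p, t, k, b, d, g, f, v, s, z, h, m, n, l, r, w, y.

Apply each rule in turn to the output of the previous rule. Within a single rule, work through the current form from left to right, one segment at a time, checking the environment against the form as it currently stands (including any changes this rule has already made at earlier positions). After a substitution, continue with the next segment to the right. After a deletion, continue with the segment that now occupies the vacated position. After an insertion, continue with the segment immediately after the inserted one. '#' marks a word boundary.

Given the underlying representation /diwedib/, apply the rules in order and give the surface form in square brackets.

Rule 1 Final Devoicing: [diwedib] → [diwedip]
Rule 2 Medial Vowel Deletion: [diwedip] → [dwedp]
Rule 3 Regressive Voicing Assimilation: [dwedp] → [dwetp]
Rule 4 Velar Fronting: no change — [dwetp]
Rule 5 Cluster Epenthesis: [dwetp] → [dwetep]

[dwetep]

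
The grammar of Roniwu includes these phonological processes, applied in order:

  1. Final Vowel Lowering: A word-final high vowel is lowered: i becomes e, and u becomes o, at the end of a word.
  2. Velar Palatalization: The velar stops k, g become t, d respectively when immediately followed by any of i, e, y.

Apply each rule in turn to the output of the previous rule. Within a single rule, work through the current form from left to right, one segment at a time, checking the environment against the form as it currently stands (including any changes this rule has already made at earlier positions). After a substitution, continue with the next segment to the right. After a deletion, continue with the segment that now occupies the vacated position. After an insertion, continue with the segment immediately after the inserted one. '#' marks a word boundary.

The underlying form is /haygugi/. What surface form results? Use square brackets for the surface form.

[haygude]

1 Final Vowel Lowering: [haygugi] → [hayguge]
2 Velar Palatalization: [hayguge] → [haygude]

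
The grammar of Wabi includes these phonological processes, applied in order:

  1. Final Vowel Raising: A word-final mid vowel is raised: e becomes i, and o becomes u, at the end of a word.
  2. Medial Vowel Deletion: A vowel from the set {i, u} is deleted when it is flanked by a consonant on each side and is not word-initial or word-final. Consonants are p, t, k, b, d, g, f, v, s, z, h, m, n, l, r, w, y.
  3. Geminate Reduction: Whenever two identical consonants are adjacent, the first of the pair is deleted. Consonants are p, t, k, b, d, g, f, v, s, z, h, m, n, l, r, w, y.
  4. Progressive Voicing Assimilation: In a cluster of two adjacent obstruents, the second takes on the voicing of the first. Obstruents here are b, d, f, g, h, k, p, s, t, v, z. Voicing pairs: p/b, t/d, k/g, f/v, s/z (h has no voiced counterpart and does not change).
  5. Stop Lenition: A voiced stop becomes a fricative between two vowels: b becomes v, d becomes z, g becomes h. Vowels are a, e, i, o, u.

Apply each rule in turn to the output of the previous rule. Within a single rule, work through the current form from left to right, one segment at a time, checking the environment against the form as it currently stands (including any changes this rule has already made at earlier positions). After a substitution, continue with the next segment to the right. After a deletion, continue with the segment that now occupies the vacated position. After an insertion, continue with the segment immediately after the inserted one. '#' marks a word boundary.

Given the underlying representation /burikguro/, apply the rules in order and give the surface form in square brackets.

1 Final Vowel Raising: [burikguro] → [burikguru]
2 Medial Vowel Deletion: [burikguru] → [brkgru]
3 Geminate Reduction: no change — [brkgru]
4 Progressive Voicing Assimilation: [brkgru] → [brkkru]
5 Stop Lenition: no change — [brkkru]

[brkkru]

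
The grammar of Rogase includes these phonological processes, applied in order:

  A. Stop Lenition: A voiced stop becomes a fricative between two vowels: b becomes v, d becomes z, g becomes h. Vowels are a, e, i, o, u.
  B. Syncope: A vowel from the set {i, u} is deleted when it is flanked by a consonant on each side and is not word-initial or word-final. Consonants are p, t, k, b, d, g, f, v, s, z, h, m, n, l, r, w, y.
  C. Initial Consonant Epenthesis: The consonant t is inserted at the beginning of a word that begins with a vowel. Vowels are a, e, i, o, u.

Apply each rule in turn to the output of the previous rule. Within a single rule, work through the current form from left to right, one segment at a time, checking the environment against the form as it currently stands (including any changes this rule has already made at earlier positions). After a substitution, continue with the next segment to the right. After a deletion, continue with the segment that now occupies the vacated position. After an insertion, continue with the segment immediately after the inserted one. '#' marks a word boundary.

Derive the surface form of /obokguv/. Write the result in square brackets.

[tovokgv]

A Stop Lenition: [obokguv] → [ovokguv]
B Syncope: [ovokguv] → [ovokgv]
C Initial Consonant Epenthesis: [ovokgv] → [tovokgv]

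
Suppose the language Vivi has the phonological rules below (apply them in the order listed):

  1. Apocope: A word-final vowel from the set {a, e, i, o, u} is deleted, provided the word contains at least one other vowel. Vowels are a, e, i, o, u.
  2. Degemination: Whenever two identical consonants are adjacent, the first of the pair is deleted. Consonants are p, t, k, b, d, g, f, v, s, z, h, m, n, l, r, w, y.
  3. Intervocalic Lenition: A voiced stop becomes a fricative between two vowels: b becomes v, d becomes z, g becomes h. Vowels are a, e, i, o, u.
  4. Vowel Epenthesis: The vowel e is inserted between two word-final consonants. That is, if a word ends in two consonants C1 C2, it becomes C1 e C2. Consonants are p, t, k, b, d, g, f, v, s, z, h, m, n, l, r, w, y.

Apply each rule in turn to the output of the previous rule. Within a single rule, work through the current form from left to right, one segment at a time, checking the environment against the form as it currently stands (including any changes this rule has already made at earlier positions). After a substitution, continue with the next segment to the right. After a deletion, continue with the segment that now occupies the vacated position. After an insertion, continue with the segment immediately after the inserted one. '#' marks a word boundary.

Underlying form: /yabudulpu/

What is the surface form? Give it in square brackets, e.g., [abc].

[yavuzulep]

1 Apocope: [yabudulpu] → [yabudulp]
2 Degemination: no change — [yabudulp]
3 Intervocalic Lenition: [yabudulp] → [yavuzulp]
4 Vowel Epenthesis: [yavuzulp] → [yavuzulep]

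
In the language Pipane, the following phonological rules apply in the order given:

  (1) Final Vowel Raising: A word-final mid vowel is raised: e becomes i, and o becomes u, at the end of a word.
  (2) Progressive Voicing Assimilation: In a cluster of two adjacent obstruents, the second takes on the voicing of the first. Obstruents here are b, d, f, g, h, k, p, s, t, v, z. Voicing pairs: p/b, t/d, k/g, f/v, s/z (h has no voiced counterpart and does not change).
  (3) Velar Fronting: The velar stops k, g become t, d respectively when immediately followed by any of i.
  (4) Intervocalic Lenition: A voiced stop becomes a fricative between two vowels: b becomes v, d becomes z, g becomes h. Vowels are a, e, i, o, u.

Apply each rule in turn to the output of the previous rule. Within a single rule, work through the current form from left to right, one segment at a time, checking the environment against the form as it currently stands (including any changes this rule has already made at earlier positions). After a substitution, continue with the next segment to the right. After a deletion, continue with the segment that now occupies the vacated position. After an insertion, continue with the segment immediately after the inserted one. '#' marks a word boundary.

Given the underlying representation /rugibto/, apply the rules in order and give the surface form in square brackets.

[ruzibdu]

(1) Final Vowel Raising: [rugibto] → [rugibtu]
(2) Progressive Voicing Assimilation: [rugibtu] → [rugibdu]
(3) Velar Fronting: [rugibdu] → [rudibdu]
(4) Intervocalic Lenition: [rudibdu] → [ruzibdu]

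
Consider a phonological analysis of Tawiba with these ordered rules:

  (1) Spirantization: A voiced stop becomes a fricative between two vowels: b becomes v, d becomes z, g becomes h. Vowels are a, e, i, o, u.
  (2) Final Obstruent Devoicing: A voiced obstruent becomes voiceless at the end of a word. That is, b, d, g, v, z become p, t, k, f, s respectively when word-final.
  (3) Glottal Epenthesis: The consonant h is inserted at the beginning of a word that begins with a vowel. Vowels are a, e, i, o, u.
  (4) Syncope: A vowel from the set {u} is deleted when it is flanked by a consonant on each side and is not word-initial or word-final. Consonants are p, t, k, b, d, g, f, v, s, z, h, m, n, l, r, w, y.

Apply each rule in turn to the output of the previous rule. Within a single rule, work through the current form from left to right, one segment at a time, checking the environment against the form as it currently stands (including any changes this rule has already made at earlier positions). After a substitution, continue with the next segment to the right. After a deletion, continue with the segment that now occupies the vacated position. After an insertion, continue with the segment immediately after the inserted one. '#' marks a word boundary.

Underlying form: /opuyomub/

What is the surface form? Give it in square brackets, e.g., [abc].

(1) Spirantization: no change — [opuyomub]
(2) Final Obstruent Devoicing: [opuyomub] → [opuyomup]
(3) Glottal Epenthesis: [opuyomup] → [hopuyomup]
(4) Syncope: [hopuyomup] → [hopyomp]

[hopyomp]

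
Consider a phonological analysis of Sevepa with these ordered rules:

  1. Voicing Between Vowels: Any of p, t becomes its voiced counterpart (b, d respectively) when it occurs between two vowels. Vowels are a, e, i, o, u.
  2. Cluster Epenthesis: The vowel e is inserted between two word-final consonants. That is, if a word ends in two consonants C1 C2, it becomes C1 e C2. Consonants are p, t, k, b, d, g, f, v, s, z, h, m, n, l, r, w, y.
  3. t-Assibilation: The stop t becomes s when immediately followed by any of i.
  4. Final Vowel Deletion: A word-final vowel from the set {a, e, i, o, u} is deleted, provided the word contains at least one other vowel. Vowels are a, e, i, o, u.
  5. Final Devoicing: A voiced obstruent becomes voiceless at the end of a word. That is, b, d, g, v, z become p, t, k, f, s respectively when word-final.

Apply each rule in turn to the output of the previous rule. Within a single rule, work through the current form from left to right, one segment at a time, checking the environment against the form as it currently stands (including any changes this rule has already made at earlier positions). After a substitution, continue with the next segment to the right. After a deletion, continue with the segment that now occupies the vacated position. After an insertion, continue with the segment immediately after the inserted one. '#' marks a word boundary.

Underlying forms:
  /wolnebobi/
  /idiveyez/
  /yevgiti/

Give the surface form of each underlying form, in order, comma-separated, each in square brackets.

[wolnebop], [idiveyes], [yevgit]

/wolnebobi/:
  1 Voicing Between Vowels: no change — [wolnebobi]
  2 Cluster Epenthesis: no change — [wolnebobi]
  3 t-Assibilation: no change — [wolnebobi]
  4 Final Vowel Deletion: [wolnebobi] → [wolnebob]
  5 Final Devoicing: [wolnebob] → [wolnebop]
/idiveyez/:
  1 Voicing Between Vowels: no change — [idiveyez]
  2 Cluster Epenthesis: no change — [idiveyez]
  3 t-Assibilation: no change — [idiveyez]
  4 Final Vowel Deletion: no change — [idiveyez]
  5 Final Devoicing: [idiveyez] → [idiveyes]
/yevgiti/:
  1 Voicing Between Vowels: [yevgiti] → [yevgidi]
  2 Cluster Epenthesis: no change — [yevgidi]
  3 t-Assibilation: no change — [yevgidi]
  4 Final Vowel Deletion: [yevgidi] → [yevgid]
  5 Final Devoicing: [yevgid] → [yevgit]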